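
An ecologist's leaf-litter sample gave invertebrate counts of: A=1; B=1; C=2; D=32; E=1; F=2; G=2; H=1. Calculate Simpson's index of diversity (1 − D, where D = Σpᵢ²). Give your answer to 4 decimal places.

0.4104

Total N = 1+1+2+32+1+2+2+1 = 42, so the proportions are 0.02381, 0.02381, 0.047619, 0.761905, 0.02381, 0.047619, 0.047619, 0.02381 (working shown to 6 dp, full precision carried).
D = 0.02381² + 0.02381² + 0.047619² + 0.761905² + 0.02381² + 0.047619² + 0.047619² + 0.02381² = 0.000567 + 0.000567 + 0.002268 + 0.580499 + 0.000567 + 0.002268 + 0.002268 + 0.000567 = 0.589569.
So 1 − D = 0.410431, i.e. 0.4104 to 4 decimal places.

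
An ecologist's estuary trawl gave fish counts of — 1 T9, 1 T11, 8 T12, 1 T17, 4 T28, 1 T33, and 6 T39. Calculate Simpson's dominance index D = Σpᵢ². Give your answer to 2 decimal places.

Total N = 1+1+8+1+4+1+6 = 22, so the proportions are 0.0455, 0.0455, 0.3636, 0.0455, 0.1818, 0.0455, 0.2727 (working shown to 4 dp, full precision carried).
D = 0.0455² + 0.0455² + 0.3636² + 0.0455² + 0.1818² + 0.0455² + 0.2727² = 0.0021 + 0.0021 + 0.1322 + 0.0021 + 0.0331 + 0.0021 + 0.0744 = 0.2479.
To 2 decimal places, D = 0.25.

0.25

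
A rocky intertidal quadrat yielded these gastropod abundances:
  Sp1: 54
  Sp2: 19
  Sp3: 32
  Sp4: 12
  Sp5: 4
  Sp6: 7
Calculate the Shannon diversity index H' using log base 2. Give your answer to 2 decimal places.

Total N = 54+19+32+12+4+7 = 128, so the proportions are 0.4219, 0.1484, 0.25, 0.0938, 0.0312, 0.0547 (working shown to 4 dp, full precision carried).
Each pᵢ log₂ pᵢ term: 0.4219×(-1.2451)=-0.5253, 0.1484×(-2.7521)=-0.4085, 0.25×(-2.0000)=-0.5000, 0.0938×(-3.4150)=-0.3202, 0.0312×(-5.0000)=-0.1562, 0.0547×(-4.1926)=-0.2293.
Sum = -2.1395, so H' = 2.14.

2.14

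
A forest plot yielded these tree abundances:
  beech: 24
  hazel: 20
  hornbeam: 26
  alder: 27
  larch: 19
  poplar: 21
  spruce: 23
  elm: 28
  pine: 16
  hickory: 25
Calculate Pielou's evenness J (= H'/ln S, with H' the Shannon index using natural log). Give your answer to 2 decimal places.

0.99

Total N = 24+20+26+27+19+21+23+28+16+25 = 229, so the proportions are 0.1048, 0.0873, 0.1135, 0.1179, 0.083, 0.0917, 0.1004, 0.1223, 0.0699, 0.1092 (working shown to 4 dp, full precision carried).
H' = −Σ pᵢ ln pᵢ = −((-0.2364) + (-0.2129) + (-0.2470) + (-0.2521) + (-0.2065) + (-0.2191) + (-0.2308) + (-0.2570) + (-0.1859) + (-0.2418)) = 2.2895.
With S = 10 species, ln S = 2.3026, so J = 2.2895/2.3026 = 0.9943, i.e. 0.99 to 2 decimal places.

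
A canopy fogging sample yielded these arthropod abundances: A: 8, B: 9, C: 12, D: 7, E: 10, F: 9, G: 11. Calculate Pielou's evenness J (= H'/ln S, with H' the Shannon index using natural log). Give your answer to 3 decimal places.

Total N = 8+9+12+7+10+9+11 = 66, so the proportions are 0.12121, 0.13636, 0.18182, 0.10606, 0.15152, 0.13636, 0.16667 (working shown to 5 dp, full precision carried).
H' = −Σ pᵢ ln pᵢ = −((-0.25578) + (-0.27170) + (-0.30995) + (-0.23797) + (-0.28592) + (-0.27170) + (-0.29863)) = 1.93165.
With S = 7 species, ln S = 1.94591, so J = 1.93165/1.94591 = 0.99267, i.e. 0.993 to 3 decimal places.

0.993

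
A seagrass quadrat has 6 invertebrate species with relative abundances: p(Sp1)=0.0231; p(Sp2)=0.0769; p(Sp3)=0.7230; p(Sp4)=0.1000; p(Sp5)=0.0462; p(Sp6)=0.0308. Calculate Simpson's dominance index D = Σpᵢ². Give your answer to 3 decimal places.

D = 0.0231² + 0.0769² + 0.723² + 0.1² + 0.0462² + 0.0308² = 0.00053 + 0.00591 + 0.52273 + 0.01000 + 0.00213 + 0.00095 = 0.54226 (working shown to 5 dp, full precision carried).
To 3 decimal places, D = 0.542.

0.542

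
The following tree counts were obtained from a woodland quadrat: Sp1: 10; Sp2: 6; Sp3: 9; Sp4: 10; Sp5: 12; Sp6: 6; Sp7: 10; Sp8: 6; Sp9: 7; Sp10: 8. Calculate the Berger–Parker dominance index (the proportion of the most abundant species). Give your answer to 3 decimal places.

0.143

Total N = 10+6+9+10+12+6+10+6+7+8 = 84, so the proportions are 0.11905, 0.07143, 0.10714, 0.11905, 0.14286, 0.07143, 0.11905, 0.07143, 0.08333, 0.09524 (working shown to 5 dp, full precision carried).
The largest proportion is 0.14286, i.e. d = 0.143 to 3 decimal places.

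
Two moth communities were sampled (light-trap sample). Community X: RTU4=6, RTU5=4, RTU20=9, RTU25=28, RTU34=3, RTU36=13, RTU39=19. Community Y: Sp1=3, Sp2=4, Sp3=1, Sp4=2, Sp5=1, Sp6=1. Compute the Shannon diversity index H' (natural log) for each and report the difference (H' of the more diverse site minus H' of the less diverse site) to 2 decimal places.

0.07

Community X: N=82, proportions 0.0732, 0.0488, 0.1098, 0.3415, 0.0366, 0.1585, 0.2317, giving H' = 1.6999 (working shown to 4 dp, full precision carried).
Community Y: N=12, proportions 0.25, 0.3333, 0.0833, 0.1667, 0.0833, 0.0833, giving H' = 1.6326.
Difference = |1.6999 − 1.6326| = 0.0673, i.e. 0.07 to 2 decimal places.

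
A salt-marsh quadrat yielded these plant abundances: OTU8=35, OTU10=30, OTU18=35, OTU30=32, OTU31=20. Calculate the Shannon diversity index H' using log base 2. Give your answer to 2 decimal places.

Total N = 35+30+35+32+20 = 152, so the proportions are 0.2303, 0.1974, 0.2303, 0.2105, 0.1316 (working shown to 4 dp, full precision carried).
Each pᵢ log₂ pᵢ term: 0.2303×(-2.1186)=-0.4878, 0.1974×(-2.3410)=-0.4620, 0.2303×(-2.1186)=-0.4878, 0.2105×(-2.2479)=-0.4732, 0.1316×(-2.9260)=-0.3850.
Sum = -2.2960, so H' = 2.30.

2.30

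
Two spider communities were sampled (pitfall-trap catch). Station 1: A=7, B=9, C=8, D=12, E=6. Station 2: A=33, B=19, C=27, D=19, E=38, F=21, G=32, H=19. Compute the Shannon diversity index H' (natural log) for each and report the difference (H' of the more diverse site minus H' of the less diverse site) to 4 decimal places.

0.4625

Station 1: N=42, proportions 0.166667, 0.214286, 0.190476, 0.285714, 0.142857, giving H' = 1.580494 (working shown to 6 dp, full precision carried).
Station 2: N=208, proportions 0.158654, 0.091346, 0.129808, 0.091346, 0.182692, 0.100962, 0.153846, 0.091346, giving H' = 2.042960.
Difference = |1.580494 − 2.042960| = 0.462466, i.e. 0.4625 to 4 decimal places.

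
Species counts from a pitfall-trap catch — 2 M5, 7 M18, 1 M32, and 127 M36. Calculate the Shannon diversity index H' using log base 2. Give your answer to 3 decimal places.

0.461

Total N = 2+7+1+127 = 137, so the proportions are 0.0146, 0.05109, 0.0073, 0.92701 (working shown to 5 dp, full precision carried).
Each pᵢ log₂ pᵢ term: 0.0146×(-6.09803)=-0.08902, 0.05109×(-4.29068)=-0.21923, 0.0073×(-7.09803)=-0.05181, 0.92701×(-0.10935)=-0.10137.
Sum = -0.46143, so H' = 0.461.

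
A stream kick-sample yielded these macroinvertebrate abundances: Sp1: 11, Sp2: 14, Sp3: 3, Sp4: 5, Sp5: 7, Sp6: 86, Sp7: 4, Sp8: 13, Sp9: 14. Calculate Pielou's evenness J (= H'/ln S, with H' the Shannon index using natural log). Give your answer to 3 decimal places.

Total N = 11+14+3+5+7+86+4+13+14 = 157, so the proportions are 0.07006, 0.08917, 0.01911, 0.03185, 0.04459, 0.54777, 0.02548, 0.0828, 0.08917 (working shown to 5 dp, full precision carried).
H' = −Σ pᵢ ln pᵢ = −((-0.18625) + (-0.21555) + (-0.07562) + (-0.10977) + (-0.13868) + (-0.32970) + (-0.09350) + (-0.20629) + (-0.21555)) = 1.57091.
With S = 9 species, ln S = 2.19722, so J = 1.57091/2.19722 = 0.71495, i.e. 0.715 to 3 decimal places.

0.715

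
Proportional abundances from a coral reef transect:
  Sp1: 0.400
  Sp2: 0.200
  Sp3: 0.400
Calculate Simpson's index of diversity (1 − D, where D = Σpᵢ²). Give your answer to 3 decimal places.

0.640

D = 0.4² + 0.2² + 0.4² = 0.16000 + 0.04000 + 0.16000 = 0.36000 (working shown to 5 dp, full precision carried).
So 1 − D = 0.64000, i.e. 0.640 to 3 decimal places.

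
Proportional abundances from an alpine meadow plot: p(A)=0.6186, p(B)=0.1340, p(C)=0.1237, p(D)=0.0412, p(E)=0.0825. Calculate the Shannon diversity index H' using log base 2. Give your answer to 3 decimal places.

1.677

Each pᵢ log₂ pᵢ term (working shown to 5 dp, full precision carried): 0.6186×(-0.69292)=-0.42864, 0.134×(-2.89970)=-0.38856, 0.1237×(-3.01508)=-0.37297, 0.0412×(-4.60121)=-0.18957, 0.0825×(-3.59946)=-0.29696.
Sum = -1.67669, so H' = 1.677.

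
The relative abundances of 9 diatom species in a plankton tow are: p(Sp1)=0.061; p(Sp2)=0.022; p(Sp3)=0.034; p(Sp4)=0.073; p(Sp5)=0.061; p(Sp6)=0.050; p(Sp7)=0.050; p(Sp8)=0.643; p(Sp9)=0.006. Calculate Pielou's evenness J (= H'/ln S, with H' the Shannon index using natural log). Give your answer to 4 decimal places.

H' = −Σ pᵢ ln pᵢ = −((-0.170610) + (-0.083968) + (-0.114967) + (-0.191063) + (-0.170610) + (-0.149787) + (-0.149787) + (-0.283956) + (-0.030696)) = 1.345442 (working shown to 6 dp, full precision carried).
With S = 9 species, ln S = 2.197225, so J = 1.345442/2.197225 = 0.612337, i.e. 0.6123 to 4 decimal places.

0.6123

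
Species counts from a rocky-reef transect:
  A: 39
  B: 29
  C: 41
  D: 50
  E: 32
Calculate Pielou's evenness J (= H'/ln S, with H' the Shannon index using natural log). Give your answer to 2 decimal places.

0.99

Total N = 39+29+41+50+32 = 191, so the proportions are 0.2042, 0.1518, 0.2147, 0.2618, 0.1675 (working shown to 4 dp, full precision carried).
H' = −Σ pᵢ ln pᵢ = −((-0.3244) + (-0.2862) + (-0.3303) + (-0.3509) + (-0.2993)) = 1.5911.
With S = 5 species, ln S = 1.6094, so J = 1.5911/1.6094 = 0.9886, i.e. 0.99 to 2 decimal places.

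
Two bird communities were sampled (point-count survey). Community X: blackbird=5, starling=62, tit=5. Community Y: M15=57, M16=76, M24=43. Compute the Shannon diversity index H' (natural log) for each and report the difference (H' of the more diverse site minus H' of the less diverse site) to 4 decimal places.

0.5729

Community X: N=72, proportions 0.069444, 0.861111, 0.069444, giving H' = 0.499212 (working shown to 6 dp, full precision carried).
Community Y: N=176, proportions 0.323864, 0.431818, 0.244318, giving H' = 1.072068.
Difference = |0.499212 − 1.072068| = 0.572856, i.e. 0.5729 to 4 decimal places.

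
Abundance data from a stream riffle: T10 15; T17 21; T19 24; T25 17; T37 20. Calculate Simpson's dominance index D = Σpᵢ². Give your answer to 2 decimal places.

0.21

Total N = 15+21+24+17+20 = 97, so the proportions are 0.1546, 0.2165, 0.2474, 0.1753, 0.2062 (working shown to 4 dp, full precision carried).
D = 0.1546² + 0.2165² + 0.2474² + 0.1753² + 0.2062² = 0.0239 + 0.0469 + 0.0612 + 0.0307 + 0.0425 = 0.2052.
To 2 decimal places, D = 0.21.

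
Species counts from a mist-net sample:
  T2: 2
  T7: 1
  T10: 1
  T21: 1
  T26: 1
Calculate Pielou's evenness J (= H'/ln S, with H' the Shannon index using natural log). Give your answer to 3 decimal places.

Total N = 2+1+1+1+1 = 6, so the proportions are 0.33333, 0.16667, 0.16667, 0.16667, 0.16667 (working shown to 5 dp, full precision carried).
H' = −Σ pᵢ ln pᵢ = −((-0.36620) + (-0.29863) + (-0.29863) + (-0.29863) + (-0.29863)) = 1.56071.
With S = 5 species, ln S = 1.60944, so J = 1.56071/1.60944 = 0.96972, i.e. 0.970 to 3 decimal places.

0.970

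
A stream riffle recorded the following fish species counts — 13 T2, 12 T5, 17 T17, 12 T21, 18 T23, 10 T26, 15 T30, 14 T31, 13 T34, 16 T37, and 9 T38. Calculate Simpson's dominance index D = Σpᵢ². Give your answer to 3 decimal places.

Total N = 13+12+17+12+18+10+15+14+13+16+9 = 149, so the proportions are 0.08725, 0.08054, 0.11409, 0.08054, 0.12081, 0.06711, 0.10067, 0.09396, 0.08725, 0.10738, 0.0604 (working shown to 5 dp, full precision carried).
D = 0.08725² + 0.08054² + 0.11409² + 0.08054² + 0.12081² + 0.06711² + 0.10067² + 0.09396² + 0.08725² + 0.10738² + 0.0604² = 0.00761 + 0.00649 + 0.01302 + 0.00649 + 0.01459 + 0.00450 + 0.01013 + 0.00883 + 0.00761 + 0.01153 + 0.00365 = 0.09446.
To 3 decimal places, D = 0.094.

0.094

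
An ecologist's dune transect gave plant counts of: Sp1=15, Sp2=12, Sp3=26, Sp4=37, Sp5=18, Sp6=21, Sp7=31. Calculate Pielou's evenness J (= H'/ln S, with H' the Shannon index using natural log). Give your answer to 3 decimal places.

0.966

Total N = 15+12+26+37+18+21+31 = 160, so the proportions are 0.09375, 0.075, 0.1625, 0.23125, 0.1125, 0.13125, 0.19375 (working shown to 5 dp, full precision carried).
H' = −Σ pᵢ ln pᵢ = −((-0.22192) + (-0.19427) + (-0.29528) + (-0.33861) + (-0.24579) + (-0.26652) + (-0.31798)) = 1.88037.
With S = 7 species, ln S = 1.94591, so J = 1.88037/1.94591 = 0.96632, i.e. 0.966 to 3 decimal places.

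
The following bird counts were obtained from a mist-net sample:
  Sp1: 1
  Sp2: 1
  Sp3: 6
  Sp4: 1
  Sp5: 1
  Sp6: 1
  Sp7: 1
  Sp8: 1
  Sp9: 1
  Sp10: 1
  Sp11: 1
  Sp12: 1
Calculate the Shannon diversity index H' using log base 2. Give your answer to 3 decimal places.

3.175

Total N = 1+1+6+1+1+1+1+1+1+1+1+1 = 17, so the proportions are 0.05882, 0.05882, 0.35294, 0.05882, 0.05882, 0.05882, 0.05882, 0.05882, 0.05882, 0.05882, 0.05882, 0.05882 (working shown to 5 dp, full precision carried).
Each pᵢ log₂ pᵢ term: 0.05882×(-4.08746)=-0.24044, 0.05882×(-4.08746)=-0.24044, 0.35294×(-1.50250)=-0.53029, 0.05882×(-4.08746)=-0.24044, 0.05882×(-4.08746)=-0.24044, 0.05882×(-4.08746)=-0.24044, 0.05882×(-4.08746)=-0.24044, 0.05882×(-4.08746)=-0.24044, 0.05882×(-4.08746)=-0.24044, 0.05882×(-4.08746)=-0.24044, 0.05882×(-4.08746)=-0.24044, 0.05882×(-4.08746)=-0.24044.
Sum = -3.17512, so H' = 3.175.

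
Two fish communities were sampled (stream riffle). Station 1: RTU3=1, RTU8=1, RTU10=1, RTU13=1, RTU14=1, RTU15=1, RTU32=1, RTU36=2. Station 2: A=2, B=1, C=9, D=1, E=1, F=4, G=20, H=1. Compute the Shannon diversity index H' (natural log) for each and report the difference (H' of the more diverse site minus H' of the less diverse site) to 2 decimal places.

0.60

Station 1: N=9, proportions 0.1111, 0.1111, 0.1111, 0.1111, 0.1111, 0.1111, 0.1111, 0.2222, giving H' = 2.0432 (working shown to 4 dp, full precision carried).
Station 2: N=39, proportions 0.0513, 0.0256, 0.2308, 0.0256, 0.0256, 0.1026, 0.5128, 0.0256, giving H' = 1.4425.
Difference = |2.0432 − 1.4425| = 0.6007, i.e. 0.60 to 2 decimal places.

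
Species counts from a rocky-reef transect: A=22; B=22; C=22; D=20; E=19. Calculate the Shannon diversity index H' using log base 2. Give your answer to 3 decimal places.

Total N = 22+22+22+20+19 = 105, so the proportions are 0.20952, 0.20952, 0.20952, 0.19048, 0.18095 (working shown to 5 dp, full precision carried).
Each pᵢ log₂ pᵢ term: 0.20952×(-2.25481)=-0.47244, 0.20952×(-2.25481)=-0.47244, 0.20952×(-2.25481)=-0.47244, 0.19048×(-2.39232)=-0.45568, 0.18095×(-2.46632)=-0.44629.
Sum = -2.31928, so H' = 2.319.

2.319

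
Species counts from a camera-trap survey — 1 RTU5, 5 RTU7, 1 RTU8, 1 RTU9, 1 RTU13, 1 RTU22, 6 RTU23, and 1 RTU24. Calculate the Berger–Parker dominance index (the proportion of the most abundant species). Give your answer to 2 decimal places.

0.35

Total N = 1+5+1+1+1+1+6+1 = 17, so the proportions are 0.0588, 0.2941, 0.0588, 0.0588, 0.0588, 0.0588, 0.3529, 0.0588 (working shown to 4 dp, full precision carried).
The largest proportion is 0.3529, i.e. d = 0.35 to 2 decimal places.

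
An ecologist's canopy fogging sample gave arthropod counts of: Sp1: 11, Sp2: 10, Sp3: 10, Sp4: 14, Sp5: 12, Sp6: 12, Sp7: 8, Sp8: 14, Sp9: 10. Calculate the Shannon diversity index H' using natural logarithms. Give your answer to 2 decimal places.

2.18

Total N = 11+10+10+14+12+12+8+14+10 = 101, so the proportions are 0.1089, 0.099, 0.099, 0.1386, 0.1188, 0.1188, 0.0792, 0.1386, 0.099 (working shown to 4 dp, full precision carried).
Each pᵢ ln pᵢ term: 0.1089×(-2.2172)=-0.2415, 0.099×(-2.3125)=-0.2290, 0.099×(-2.3125)=-0.2290, 0.1386×(-1.9761)=-0.2739, 0.1188×(-2.1302)=-0.2531, 0.1188×(-2.1302)=-0.2531, 0.0792×(-2.5357)=-0.2008, 0.1386×(-1.9761)=-0.2739, 0.099×(-2.3125)=-0.2290.
Sum = -2.1832, so H' = 2.18.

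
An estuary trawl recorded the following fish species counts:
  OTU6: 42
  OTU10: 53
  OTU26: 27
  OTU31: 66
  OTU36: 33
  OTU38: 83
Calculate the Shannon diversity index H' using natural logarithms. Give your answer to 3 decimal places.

Total N = 42+53+27+66+33+83 = 304, so the proportions are 0.13816, 0.17434, 0.08882, 0.21711, 0.10855, 0.27303 (working shown to 5 dp, full precision carried).
Each pᵢ ln pᵢ term: 0.13816×(-1.97936)=-0.27346, 0.17434×(-1.74674)=-0.30453, 0.08882×(-2.42119)=-0.21504, 0.21711×(-1.52737)=-0.33160, 0.10855×(-2.22052)=-0.24104, 0.27303×(-1.29819)=-0.35444.
Sum = -1.72012, so H' = 1.720.

1.720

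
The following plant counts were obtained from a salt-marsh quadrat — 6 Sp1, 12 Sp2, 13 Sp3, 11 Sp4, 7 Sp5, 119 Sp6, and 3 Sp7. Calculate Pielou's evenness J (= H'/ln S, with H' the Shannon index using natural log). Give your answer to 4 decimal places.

Total N = 6+12+13+11+7+119+3 = 171, so the proportions are 0.035088, 0.070175, 0.076023, 0.064327, 0.040936, 0.695906, 0.017544 (working shown to 6 dp, full precision carried).
H' = −Σ pᵢ ln pᵢ = −((-0.117540) + (-0.186439) + (-0.195891) + (-0.176500) + (-0.130820) + (-0.252294) + (-0.070931)) = 1.130415.
With S = 7 species, ln S = 1.945910, so J = 1.130415/1.945910 = 0.580918, i.e. 0.5809 to 4 decimal places.

0.5809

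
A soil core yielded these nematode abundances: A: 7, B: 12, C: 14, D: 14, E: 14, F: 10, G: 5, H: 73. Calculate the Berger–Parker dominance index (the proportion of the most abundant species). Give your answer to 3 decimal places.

0.490

Total N = 7+12+14+14+14+10+5+73 = 149, so the proportions are 0.04698, 0.08054, 0.09396, 0.09396, 0.09396, 0.06711, 0.03356, 0.48993 (working shown to 5 dp, full precision carried).
The largest proportion is 0.48993, i.e. d = 0.490 to 3 decimal places.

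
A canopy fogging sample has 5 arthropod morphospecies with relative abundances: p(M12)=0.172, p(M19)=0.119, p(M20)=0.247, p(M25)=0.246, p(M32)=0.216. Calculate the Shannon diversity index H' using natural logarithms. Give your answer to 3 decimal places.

1.577

Each pᵢ ln pᵢ term (working shown to 5 dp, full precision carried): 0.172×(-1.76026)=-0.30276, 0.119×(-2.12863)=-0.25331, 0.247×(-1.39837)=-0.34540, 0.246×(-1.40242)=-0.34500, 0.216×(-1.53248)=-0.33102.
Sum = -1.57748, so H' = 1.577.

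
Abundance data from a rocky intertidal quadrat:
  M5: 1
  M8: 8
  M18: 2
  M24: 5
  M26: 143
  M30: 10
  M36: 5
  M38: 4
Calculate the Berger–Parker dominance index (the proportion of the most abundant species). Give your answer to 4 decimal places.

0.8034

Total N = 1+8+2+5+143+10+5+4 = 178, so the proportions are 0.005618, 0.044944, 0.011236, 0.02809, 0.803371, 0.05618, 0.02809, 0.022472 (working shown to 6 dp, full precision carried).
The largest proportion is 0.803371, i.e. d = 0.8034 to 4 decimal places.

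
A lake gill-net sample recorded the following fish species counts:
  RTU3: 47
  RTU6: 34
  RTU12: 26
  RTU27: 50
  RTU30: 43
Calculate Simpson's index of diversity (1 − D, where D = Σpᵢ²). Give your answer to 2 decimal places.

Total N = 47+34+26+50+43 = 200, so the proportions are 0.235, 0.17, 0.13, 0.25, 0.215 (working shown to 4 dp, full precision carried).
D = 0.235² + 0.17² + 0.13² + 0.25² + 0.215² = 0.0552 + 0.0289 + 0.0169 + 0.0625 + 0.0462 = 0.2097.
So 1 − D = 0.7903, i.e. 0.79 to 2 decimal places.

0.79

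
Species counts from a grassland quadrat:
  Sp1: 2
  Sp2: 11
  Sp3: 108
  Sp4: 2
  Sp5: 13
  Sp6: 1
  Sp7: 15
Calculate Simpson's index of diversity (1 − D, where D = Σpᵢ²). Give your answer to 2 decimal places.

0.47

Total N = 2+11+108+2+13+1+15 = 152, so the proportions are 0.0132, 0.0724, 0.7105, 0.0132, 0.0855, 0.0066, 0.0987 (working shown to 4 dp, full precision carried).
D = 0.0132² + 0.0724² + 0.7105² + 0.0132² + 0.0855² + 0.0066² + 0.0987² = 0.0002 + 0.0052 + 0.5048 + 0.0002 + 0.0073 + 0.0000 + 0.0097 = 0.5275.
So 1 − D = 0.4725, i.e. 0.47 to 2 decimal places.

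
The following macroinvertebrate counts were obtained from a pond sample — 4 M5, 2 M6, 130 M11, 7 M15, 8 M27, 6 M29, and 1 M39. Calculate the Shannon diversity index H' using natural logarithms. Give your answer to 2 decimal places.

0.75

Total N = 4+2+130+7+8+6+1 = 158, so the proportions are 0.0253, 0.0127, 0.8228, 0.0443, 0.0506, 0.038, 0.0063 (working shown to 4 dp, full precision carried).
Each pᵢ ln pᵢ term: 0.0253×(-3.6763)=-0.0931, 0.0127×(-4.3694)=-0.0553, 0.8228×(-0.1951)=-0.1605, 0.0443×(-3.1167)=-0.1381, 0.0506×(-2.9832)=-0.1510, 0.038×(-3.2708)=-0.1242, 0.0063×(-5.0626)=-0.0320.
Sum = -0.7543, so H' = 0.75.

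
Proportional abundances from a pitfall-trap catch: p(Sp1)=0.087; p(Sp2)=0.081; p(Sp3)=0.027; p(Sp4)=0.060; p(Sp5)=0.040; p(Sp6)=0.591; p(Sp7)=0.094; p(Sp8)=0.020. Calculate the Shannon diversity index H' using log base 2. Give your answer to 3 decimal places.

2.052

Each pᵢ log₂ pᵢ term (working shown to 5 dp, full precision carried): 0.087×(-3.52284)=-0.30649, 0.081×(-3.62593)=-0.29370, 0.027×(-5.21090)=-0.14069, 0.06×(-4.05889)=-0.24353, 0.04×(-4.64386)=-0.18575, 0.591×(-0.75877)=-0.44843, 0.094×(-3.41120)=-0.32065, 0.02×(-5.64386)=-0.11288.
Sum = -2.05213, so H' = 2.052.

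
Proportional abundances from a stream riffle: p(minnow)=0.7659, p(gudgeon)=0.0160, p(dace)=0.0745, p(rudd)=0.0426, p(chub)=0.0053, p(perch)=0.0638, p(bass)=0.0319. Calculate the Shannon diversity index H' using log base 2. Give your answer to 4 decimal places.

Each pᵢ log₂ pᵢ term (working shown to 6 dp, full precision carried): 0.7659×(-0.384772)=-0.294697, 0.016×(-5.965784)=-0.095453, 0.0745×(-3.746616)=-0.279123, 0.0426×(-4.553003)=-0.193958, 0.0053×(-7.559792)=-0.040067, 0.0638×(-3.970300)=-0.253305, 0.0319×(-4.970300)=-0.158553.
Sum = -1.315155, so H' = 1.3152.

1.3152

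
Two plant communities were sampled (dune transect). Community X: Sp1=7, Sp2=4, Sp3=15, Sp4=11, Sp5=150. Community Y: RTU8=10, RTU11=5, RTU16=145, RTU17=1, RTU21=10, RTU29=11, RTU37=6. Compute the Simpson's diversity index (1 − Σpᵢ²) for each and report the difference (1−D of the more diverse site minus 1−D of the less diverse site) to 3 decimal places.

Community X: N=187, proportions 0.03743, 0.02139, 0.08021, 0.05882, 0.80214, giving 1−D = 0.34482 (working shown to 5 dp, full precision carried).
Community Y: N=188, proportions 0.05319, 0.0266, 0.77128, 0.00532, 0.05319, 0.05851, 0.03191, giving 1−D = 0.39430.
Difference = |0.34482 − 0.39430| = 0.04948, i.e. 0.049 to 3 decimal places.

0.049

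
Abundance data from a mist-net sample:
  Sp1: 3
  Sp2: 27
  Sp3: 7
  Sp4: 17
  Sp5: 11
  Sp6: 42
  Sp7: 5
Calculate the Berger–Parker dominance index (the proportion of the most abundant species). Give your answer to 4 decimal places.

Total N = 3+27+7+17+11+42+5 = 112, so the proportions are 0.026786, 0.241071, 0.0625, 0.151786, 0.098214, 0.375, 0.044643 (working shown to 6 dp, full precision carried).
The largest proportion is 0.375, i.e. d = 0.3750 to 4 decimal places.

0.3750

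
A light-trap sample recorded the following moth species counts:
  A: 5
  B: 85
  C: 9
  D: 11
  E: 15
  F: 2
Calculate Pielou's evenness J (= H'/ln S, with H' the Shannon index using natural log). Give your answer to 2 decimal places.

Total N = 5+85+9+11+15+2 = 127, so the proportions are 0.0394, 0.6693, 0.0709, 0.0866, 0.1181, 0.0157 (working shown to 4 dp, full precision carried).
H' = −Σ pᵢ ln pᵢ = −((-0.1274) + (-0.2687) + (-0.1876) + (-0.2119) + (-0.2523) + (-0.0654)) = 1.1132.
With S = 6 species, ln S = 1.7918, so J = 1.1132/1.7918 = 0.6213, i.e. 0.62 to 2 decimal places.

0.62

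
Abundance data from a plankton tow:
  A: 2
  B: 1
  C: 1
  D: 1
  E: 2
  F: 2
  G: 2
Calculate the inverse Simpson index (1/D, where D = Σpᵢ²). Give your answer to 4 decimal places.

Total N = 2+1+1+1+2+2+2 = 11, so the proportions are 0.18181818, 0.09090909, 0.09090909, 0.09090909, 0.18181818, 0.18181818, 0.18181818 (working shown to 8 dp, full precision carried).
D = 0.18181818² + 0.09090909² + 0.09090909² + 0.09090909² + 0.18181818² + 0.18181818² + 0.18181818² = 0.03305785 + 0.00826446 + 0.00826446 + 0.00826446 + 0.03305785 + 0.03305785 + 0.03305785 = 0.15702479.
So 1/D = 6.368421, i.e. 6.3684 to 4 decimal places.

6.3684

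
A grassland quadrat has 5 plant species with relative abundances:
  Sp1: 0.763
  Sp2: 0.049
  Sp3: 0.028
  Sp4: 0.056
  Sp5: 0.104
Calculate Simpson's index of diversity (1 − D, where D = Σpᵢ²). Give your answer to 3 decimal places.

0.401

D = 0.763² + 0.049² + 0.028² + 0.056² + 0.104² = 0.58217 + 0.00240 + 0.00078 + 0.00314 + 0.01082 = 0.59931 (working shown to 5 dp, full precision carried).
So 1 − D = 0.40069, i.e. 0.401 to 3 decimal places.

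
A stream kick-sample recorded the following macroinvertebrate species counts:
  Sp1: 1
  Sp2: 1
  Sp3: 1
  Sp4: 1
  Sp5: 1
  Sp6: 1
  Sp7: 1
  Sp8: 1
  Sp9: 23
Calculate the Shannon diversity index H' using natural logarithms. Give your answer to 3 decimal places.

Total N = 1+1+1+1+1+1+1+1+23 = 31, so the proportions are 0.03226, 0.03226, 0.03226, 0.03226, 0.03226, 0.03226, 0.03226, 0.03226, 0.74194 (working shown to 5 dp, full precision carried).
Each pᵢ ln pᵢ term: 0.03226×(-3.43399)=-0.11077, 0.03226×(-3.43399)=-0.11077, 0.03226×(-3.43399)=-0.11077, 0.03226×(-3.43399)=-0.11077, 0.03226×(-3.43399)=-0.11077, 0.03226×(-3.43399)=-0.11077, 0.03226×(-3.43399)=-0.11077, 0.03226×(-3.43399)=-0.11077, 0.74194×(-0.29849)=-0.22146.
Sum = -1.10765, so H' = 1.108.

1.108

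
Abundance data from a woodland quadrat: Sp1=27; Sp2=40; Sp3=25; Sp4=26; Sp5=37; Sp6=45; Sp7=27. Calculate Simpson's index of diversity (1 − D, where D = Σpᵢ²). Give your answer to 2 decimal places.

0.85

Total N = 27+40+25+26+37+45+27 = 227, so the proportions are 0.1189, 0.1762, 0.1101, 0.1145, 0.163, 0.1982, 0.1189 (working shown to 4 dp, full precision carried).
D = 0.1189² + 0.1762² + 0.1101² + 0.1145² + 0.163² + 0.1982² + 0.1189² = 0.0141 + 0.0311 + 0.0121 + 0.0131 + 0.0266 + 0.0393 + 0.0141 = 0.1505.
So 1 − D = 0.8495, i.e. 0.85 to 2 decimal places.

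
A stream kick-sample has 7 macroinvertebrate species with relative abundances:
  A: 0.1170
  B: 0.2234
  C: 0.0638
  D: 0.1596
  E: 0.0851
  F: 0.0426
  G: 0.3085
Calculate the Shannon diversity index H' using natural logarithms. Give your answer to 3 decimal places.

1.761

Each pᵢ ln pᵢ term (working shown to 5 dp, full precision carried): 0.117×(-2.14558)=-0.25103, 0.2234×(-1.49879)=-0.33483, 0.0638×(-2.75200)=-0.17558, 0.1596×(-1.83508)=-0.29288, 0.0851×(-2.46393)=-0.20968, 0.0426×(-3.15590)=-0.13444, 0.3085×(-1.17603)=-0.36281.
Sum = -1.76125, so H' = 1.761.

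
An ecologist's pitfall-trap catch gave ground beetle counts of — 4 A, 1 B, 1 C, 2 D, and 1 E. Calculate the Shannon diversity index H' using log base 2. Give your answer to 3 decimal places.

Total N = 4+1+1+2+1 = 9, so the proportions are 0.44444, 0.11111, 0.11111, 0.22222, 0.11111 (working shown to 5 dp, full precision carried).
Each pᵢ log₂ pᵢ term: 0.44444×(-1.16993)=-0.51997, 0.11111×(-3.16993)=-0.35221, 0.11111×(-3.16993)=-0.35221, 0.22222×(-2.16993)=-0.48221, 0.11111×(-3.16993)=-0.35221.
Sum = -2.05881, so H' = 2.059.

2.059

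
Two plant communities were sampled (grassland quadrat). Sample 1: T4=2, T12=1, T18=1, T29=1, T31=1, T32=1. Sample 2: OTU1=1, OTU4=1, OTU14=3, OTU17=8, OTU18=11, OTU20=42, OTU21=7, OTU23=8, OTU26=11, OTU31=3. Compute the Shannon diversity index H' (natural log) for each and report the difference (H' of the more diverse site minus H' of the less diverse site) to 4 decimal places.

0.0353

Sample 1: N=7, proportions 0.285714, 0.142857, 0.142857, 0.142857, 0.142857, 0.142857, giving H' = 1.747868 (working shown to 6 dp, full precision carried).
Sample 2: N=95, proportions 0.010526, 0.010526, 0.031579, 0.084211, 0.115789, 0.442105, 0.073684, 0.084211, 0.115789, 0.031579, giving H' = 1.783141.
Difference = |1.747868 − 1.783141| = 0.035273, i.e. 0.0353 to 4 decimal places.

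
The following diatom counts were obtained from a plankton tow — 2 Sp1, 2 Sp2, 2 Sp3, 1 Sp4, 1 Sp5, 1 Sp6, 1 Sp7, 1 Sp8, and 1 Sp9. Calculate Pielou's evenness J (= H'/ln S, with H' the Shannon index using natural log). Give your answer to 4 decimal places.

0.9732

Total N = 2+2+2+1+1+1+1+1+1 = 12, so the proportions are 0.166667, 0.166667, 0.166667, 0.083333, 0.083333, 0.083333, 0.083333, 0.083333, 0.083333 (working shown to 6 dp, full precision carried).
H' = −Σ pᵢ ln pᵢ = −((-0.298627) + (-0.298627) + (-0.298627) + (-0.207076) + (-0.207076) + (-0.207076) + (-0.207076) + (-0.207076) + (-0.207076)) = 2.138333.
With S = 9 species, ln S = 2.197225, so J = 2.138333/2.197225 = 0.973197, i.e. 0.9732 to 4 decimal places.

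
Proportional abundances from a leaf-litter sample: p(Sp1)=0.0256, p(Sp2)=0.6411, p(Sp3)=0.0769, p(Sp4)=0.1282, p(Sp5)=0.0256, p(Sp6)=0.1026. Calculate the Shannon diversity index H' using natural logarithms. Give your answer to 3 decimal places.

Each pᵢ ln pᵢ term (working shown to 5 dp, full precision carried): 0.0256×(-3.66516)=-0.09383, 0.6411×(-0.44457)=-0.28501, 0.0769×(-2.56525)=-0.19727, 0.1282×(-2.05416)=-0.26334, 0.0256×(-3.66516)=-0.09383, 0.1026×(-2.27692)=-0.23361.
Sum = -1.16689, so H' = 1.167.

1.167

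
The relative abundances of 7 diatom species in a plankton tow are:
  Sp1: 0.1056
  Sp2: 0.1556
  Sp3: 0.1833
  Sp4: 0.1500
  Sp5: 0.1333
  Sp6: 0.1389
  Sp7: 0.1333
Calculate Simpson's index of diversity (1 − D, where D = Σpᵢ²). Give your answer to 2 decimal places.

0.85

D = 0.1056² + 0.1556² + 0.1833² + 0.15² + 0.1333² + 0.1389² + 0.1333² = 0.0112 + 0.0242 + 0.0336 + 0.0225 + 0.0178 + 0.0193 + 0.0178 = 0.1463 (working shown to 4 dp, full precision carried).
So 1 − D = 0.8537, i.e. 0.85 to 2 decimal places.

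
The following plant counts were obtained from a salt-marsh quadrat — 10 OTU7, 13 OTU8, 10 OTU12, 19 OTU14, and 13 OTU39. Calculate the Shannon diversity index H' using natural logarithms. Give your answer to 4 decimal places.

1.5792

Total N = 10+13+10+19+13 = 65, so the proportions are 0.153846, 0.2, 0.153846, 0.292308, 0.2 (working shown to 6 dp, full precision carried).
Each pᵢ ln pᵢ term: 0.153846×(-1.871802)=-0.287970, 0.2×(-1.609438)=-0.321888, 0.153846×(-1.871802)=-0.287970, 0.292308×(-1.229948)=-0.359523, 0.2×(-1.609438)=-0.321888.
Sum = -1.579238, so H' = 1.5792.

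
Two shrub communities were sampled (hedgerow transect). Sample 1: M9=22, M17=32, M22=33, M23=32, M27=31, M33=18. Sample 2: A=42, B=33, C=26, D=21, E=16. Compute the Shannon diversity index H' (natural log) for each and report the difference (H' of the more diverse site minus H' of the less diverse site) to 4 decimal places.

0.2138

Sample 1: N=168, proportions 0.130952, 0.190476, 0.196429, 0.190476, 0.184524, 0.107143, giving H' = 1.768755 (working shown to 6 dp, full precision carried).
Sample 2: N=138, proportions 0.304348, 0.23913, 0.188406, 0.152174, 0.115942, giving H' = 1.554980.
Difference = |1.768755 − 1.554980| = 0.213775, i.e. 0.2138 to 4 decimal places.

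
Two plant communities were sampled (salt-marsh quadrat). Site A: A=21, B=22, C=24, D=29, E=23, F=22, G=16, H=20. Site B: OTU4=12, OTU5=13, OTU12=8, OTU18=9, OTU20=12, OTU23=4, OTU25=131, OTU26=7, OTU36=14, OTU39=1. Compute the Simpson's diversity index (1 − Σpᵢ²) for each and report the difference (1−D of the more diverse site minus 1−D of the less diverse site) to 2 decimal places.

0.28

Site A: N=177, proportions 0.11864, 0.12429, 0.13559, 0.16384, 0.12994, 0.12429, 0.0904, 0.11299, giving 1−D = 0.87197 (working shown to 5 dp, full precision carried).
Site B: N=211, proportions 0.05687, 0.06161, 0.03791, 0.04265, 0.05687, 0.01896, 0.62085, 0.03318, 0.06635, 0.00474, giving 1−D = 0.59513.
Difference = |0.87197 − 0.59513| = 0.27684, i.e. 0.28 to 2 decimal places.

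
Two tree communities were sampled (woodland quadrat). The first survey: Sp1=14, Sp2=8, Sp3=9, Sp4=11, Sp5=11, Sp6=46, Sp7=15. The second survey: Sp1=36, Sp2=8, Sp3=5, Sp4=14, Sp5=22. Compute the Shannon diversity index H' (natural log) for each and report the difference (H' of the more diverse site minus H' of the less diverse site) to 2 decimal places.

0.33

The first survey: N=114, proportions 0.1228, 0.0702, 0.0789, 0.0965, 0.0965, 0.4035, 0.1316, giving H' = 1.7287 (working shown to 4 dp, full precision carried).
The second survey: N=85, proportions 0.4235, 0.0941, 0.0588, 0.1647, 0.2588, giving H' = 1.3998.
Difference = |1.7287 − 1.3998| = 0.3289, i.e. 0.33 to 2 decimal places.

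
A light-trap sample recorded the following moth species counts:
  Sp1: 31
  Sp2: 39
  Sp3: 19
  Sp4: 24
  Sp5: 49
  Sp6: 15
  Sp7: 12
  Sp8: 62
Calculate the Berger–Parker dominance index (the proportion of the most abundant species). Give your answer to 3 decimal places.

0.247

Total N = 31+39+19+24+49+15+12+62 = 251, so the proportions are 0.12351, 0.15538, 0.0757, 0.09562, 0.19522, 0.05976, 0.04781, 0.24701 (working shown to 5 dp, full precision carried).
The largest proportion is 0.24701, i.e. d = 0.247 to 3 decimal places.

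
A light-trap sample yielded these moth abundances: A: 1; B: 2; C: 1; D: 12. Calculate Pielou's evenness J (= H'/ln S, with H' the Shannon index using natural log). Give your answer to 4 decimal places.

0.5931

Total N = 1+2+1+12 = 16, so the proportions are 0.0625, 0.125, 0.0625, 0.75 (working shown to 6 dp, full precision carried).
H' = −Σ pᵢ ln pᵢ = −((-0.173287) + (-0.259930) + (-0.173287) + (-0.215762)) = 0.822265.
With S = 4 species, ln S = 1.386294, so J = 0.822265/1.386294 = 0.593139, i.e. 0.5931 to 4 decimal places.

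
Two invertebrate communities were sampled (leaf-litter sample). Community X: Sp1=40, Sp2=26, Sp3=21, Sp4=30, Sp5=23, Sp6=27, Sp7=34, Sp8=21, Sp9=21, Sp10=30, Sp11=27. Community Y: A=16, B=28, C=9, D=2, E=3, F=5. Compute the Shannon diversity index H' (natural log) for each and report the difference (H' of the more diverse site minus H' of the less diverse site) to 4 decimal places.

Community X: N=300, proportions 0.1333333, 0.0866667, 0.07, 0.1, 0.0766667, 0.09, 0.1133333, 0.07, 0.07, 0.1, 0.09, giving H' = 2.3766816 (working shown to 7 dp, full precision carried).
Community Y: N=63, proportions 0.2539683, 0.4444444, 0.1428571, 0.031746, 0.047619, 0.0793651, giving H' = 1.4420635.
Difference = |2.3766816 − 1.4420635| = 0.9346181, i.e. 0.9346 to 4 decimal places.

0.9346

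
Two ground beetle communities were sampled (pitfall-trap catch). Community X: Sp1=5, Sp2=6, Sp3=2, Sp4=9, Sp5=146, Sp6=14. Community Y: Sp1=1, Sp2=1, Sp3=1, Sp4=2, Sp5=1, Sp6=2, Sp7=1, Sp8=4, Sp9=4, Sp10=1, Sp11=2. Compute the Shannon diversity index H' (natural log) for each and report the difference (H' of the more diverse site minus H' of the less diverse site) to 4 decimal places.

Community X: N=182, proportions 0.0274725, 0.032967, 0.010989, 0.0494505, 0.8021978, 0.0769231, giving H' = 0.7836087 (working shown to 7 dp, full precision carried).
Community Y: N=20, proportions 0.05, 0.05, 0.05, 0.1, 0.05, 0.1, 0.05, 0.2, 0.2, 0.05, 0.1, giving H' = 2.2332704.
Difference = |0.7836087 − 2.2332704| = 1.4496617, i.e. 1.4497 to 4 decimal places.

1.4497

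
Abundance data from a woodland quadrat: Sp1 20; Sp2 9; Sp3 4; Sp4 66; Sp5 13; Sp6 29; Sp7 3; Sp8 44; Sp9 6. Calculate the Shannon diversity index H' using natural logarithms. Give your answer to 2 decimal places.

1.80

Total N = 20+9+4+66+13+29+3+44+6 = 194, so the proportions are 0.1031, 0.0464, 0.0206, 0.3402, 0.067, 0.1495, 0.0155, 0.2268, 0.0309 (working shown to 4 dp, full precision carried).
Each pᵢ ln pᵢ term: 0.1031×(-2.2721)=-0.2342, 0.0464×(-3.0706)=-0.1425, 0.0206×(-3.8816)=-0.0800, 0.3402×(-1.0782)=-0.3668, 0.067×(-2.7029)=-0.1811, 0.1495×(-1.9006)=-0.2841, 0.0155×(-4.1692)=-0.0645, 0.2268×(-1.4837)=-0.3365, 0.0309×(-3.4761)=-0.1075.
Sum = -1.7972, so H' = 1.80.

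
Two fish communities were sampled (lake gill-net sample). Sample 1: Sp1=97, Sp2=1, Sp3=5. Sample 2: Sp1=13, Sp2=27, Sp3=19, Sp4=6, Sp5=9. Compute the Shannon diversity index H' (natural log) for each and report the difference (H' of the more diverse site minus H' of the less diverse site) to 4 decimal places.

1.2340

Sample 1: N=103, proportions 0.941748, 0.009709, 0.048544, giving H' = 0.248378 (working shown to 6 dp, full precision carried).
Sample 2: N=74, proportions 0.175676, 0.364865, 0.256757, 0.081081, 0.121622, giving H' = 1.482418.
Difference = |0.248378 − 1.482418| = 1.234040, i.e. 1.2340 to 4 decimal places.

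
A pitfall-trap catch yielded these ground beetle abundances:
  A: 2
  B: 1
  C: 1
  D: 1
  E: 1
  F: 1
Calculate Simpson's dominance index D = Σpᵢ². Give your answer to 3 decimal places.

Total N = 2+1+1+1+1+1 = 7, so the proportions are 0.28571, 0.14286, 0.14286, 0.14286, 0.14286, 0.14286 (working shown to 5 dp, full precision carried).
D = 0.28571² + 0.14286² + 0.14286² + 0.14286² + 0.14286² + 0.14286² = 0.08163 + 0.02041 + 0.02041 + 0.02041 + 0.02041 + 0.02041 = 0.18367.
To 3 decimal places, D = 0.184.

0.184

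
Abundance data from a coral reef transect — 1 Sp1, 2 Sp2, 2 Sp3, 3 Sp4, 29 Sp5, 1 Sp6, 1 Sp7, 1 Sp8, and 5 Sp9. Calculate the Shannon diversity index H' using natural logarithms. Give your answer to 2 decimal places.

1.32

Total N = 1+2+2+3+29+1+1+1+5 = 45, so the proportions are 0.0222, 0.0444, 0.0444, 0.0667, 0.6444, 0.0222, 0.0222, 0.0222, 0.1111 (working shown to 4 dp, full precision carried).
Each pᵢ ln pᵢ term: 0.0222×(-3.8067)=-0.0846, 0.0444×(-3.1135)=-0.1384, 0.0444×(-3.1135)=-0.1384, 0.0667×(-2.7081)=-0.1805, 0.6444×(-0.4394)=-0.2831, 0.0222×(-3.8067)=-0.0846, 0.0222×(-3.8067)=-0.0846, 0.0222×(-3.8067)=-0.0846, 0.1111×(-2.1972)=-0.2441.
Sum = -1.3229, so H' = 1.32.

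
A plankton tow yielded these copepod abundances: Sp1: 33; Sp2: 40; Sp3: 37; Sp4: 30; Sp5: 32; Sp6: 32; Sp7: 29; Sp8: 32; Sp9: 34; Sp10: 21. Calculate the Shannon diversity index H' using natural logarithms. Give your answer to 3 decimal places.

Total N = 33+40+37+30+32+32+29+32+34+21 = 320, so the proportions are 0.10312, 0.125, 0.11563, 0.09375, 0.1, 0.1, 0.09062, 0.1, 0.10625, 0.06563 (working shown to 5 dp, full precision carried).
Each pᵢ ln pᵢ term: 0.10312×(-2.27181)=-0.23428, 0.125×(-2.07944)=-0.25993, 0.11563×(-2.15740)=-0.24945, 0.09375×(-2.36712)=-0.22192, 0.1×(-2.30259)=-0.23026, 0.1×(-2.30259)=-0.23026, 0.09062×(-2.40103)=-0.21759, 0.1×(-2.30259)=-0.23026, 0.10625×(-2.24196)=-0.23821, 0.06563×(-2.72380)=-0.17875.
Sum = -2.29090, so H' = 2.291.

2.291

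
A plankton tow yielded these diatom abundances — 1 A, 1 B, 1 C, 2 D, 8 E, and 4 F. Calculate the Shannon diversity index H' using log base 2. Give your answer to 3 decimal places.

2.087

Total N = 1+1+1+2+8+4 = 17, so the proportions are 0.05882, 0.05882, 0.05882, 0.11765, 0.47059, 0.23529 (working shown to 5 dp, full precision carried).
Each pᵢ log₂ pᵢ term: 0.05882×(-4.08746)=-0.24044, 0.05882×(-4.08746)=-0.24044, 0.05882×(-4.08746)=-0.24044, 0.11765×(-3.08746)=-0.36323, 0.47059×(-1.08746)=-0.51175, 0.23529×(-2.08746)=-0.49117.
Sum = -2.08746, so H' = 2.087.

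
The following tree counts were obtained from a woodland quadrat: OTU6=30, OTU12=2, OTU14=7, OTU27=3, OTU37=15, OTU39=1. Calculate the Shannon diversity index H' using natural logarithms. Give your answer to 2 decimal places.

Total N = 30+2+7+3+15+1 = 58, so the proportions are 0.5172, 0.0345, 0.1207, 0.0517, 0.2586, 0.0172 (working shown to 4 dp, full precision carried).
Each pᵢ ln pᵢ term: 0.5172×(-0.6592)=-0.3410, 0.0345×(-3.3673)=-0.1161, 0.1207×(-2.1145)=-0.2552, 0.0517×(-2.9618)=-0.1532, 0.2586×(-1.3524)=-0.3498, 0.0172×(-4.0604)=-0.0700.
Sum = -1.2853, so H' = 1.29.

1.29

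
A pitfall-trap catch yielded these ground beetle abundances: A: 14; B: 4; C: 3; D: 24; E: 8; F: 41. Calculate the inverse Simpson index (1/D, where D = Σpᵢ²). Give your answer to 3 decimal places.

Total N = 14+4+3+24+8+41 = 94, so the proportions are 0.1489362, 0.0425532, 0.0319149, 0.2553191, 0.0851064, 0.4361702 (working shown to 7 dp, full precision carried).
D = 0.1489362² + 0.0425532² + 0.0319149² + 0.2553191² + 0.0851064² + 0.4361702² = 0.0221820 + 0.0018108 + 0.0010186 + 0.0651879 + 0.0072431 + 0.1902445 = 0.2876867.
So 1/D = 3.47600, i.e. 3.476 to 3 decimal places.

3.476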